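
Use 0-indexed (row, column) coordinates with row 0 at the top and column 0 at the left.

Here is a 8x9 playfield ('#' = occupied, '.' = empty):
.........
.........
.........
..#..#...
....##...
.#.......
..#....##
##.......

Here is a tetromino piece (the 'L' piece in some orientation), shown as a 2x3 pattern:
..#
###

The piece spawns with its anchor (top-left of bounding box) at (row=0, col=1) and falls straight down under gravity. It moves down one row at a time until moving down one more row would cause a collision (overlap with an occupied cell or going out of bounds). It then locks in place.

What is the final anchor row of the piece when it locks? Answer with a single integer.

Answer: 1

Derivation:
Spawn at (row=0, col=1). Try each row:
  row 0: fits
  row 1: fits
  row 2: blocked -> lock at row 1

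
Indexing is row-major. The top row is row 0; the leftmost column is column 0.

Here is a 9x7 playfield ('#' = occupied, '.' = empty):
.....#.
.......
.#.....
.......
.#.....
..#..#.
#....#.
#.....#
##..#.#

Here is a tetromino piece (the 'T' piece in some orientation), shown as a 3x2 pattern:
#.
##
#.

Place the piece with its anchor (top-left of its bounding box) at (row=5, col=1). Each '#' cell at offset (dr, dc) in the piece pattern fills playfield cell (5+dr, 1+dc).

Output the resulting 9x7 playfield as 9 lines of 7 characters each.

Fill (5+0,1+0) = (5,1)
Fill (5+1,1+0) = (6,1)
Fill (5+1,1+1) = (6,2)
Fill (5+2,1+0) = (7,1)

Answer: .....#.
.......
.#.....
.......
.#.....
.##..#.
###..#.
##....#
##..#.#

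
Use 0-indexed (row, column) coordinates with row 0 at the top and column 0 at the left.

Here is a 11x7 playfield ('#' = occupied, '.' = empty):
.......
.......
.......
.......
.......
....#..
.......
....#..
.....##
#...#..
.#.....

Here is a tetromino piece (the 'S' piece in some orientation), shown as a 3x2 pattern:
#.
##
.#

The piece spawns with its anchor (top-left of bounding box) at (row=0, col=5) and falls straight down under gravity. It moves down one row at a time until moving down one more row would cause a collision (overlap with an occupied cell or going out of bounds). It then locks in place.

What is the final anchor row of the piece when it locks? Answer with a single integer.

Spawn at (row=0, col=5). Try each row:
  row 0: fits
  row 1: fits
  row 2: fits
  row 3: fits
  row 4: fits
  row 5: fits
  row 6: blocked -> lock at row 5

Answer: 5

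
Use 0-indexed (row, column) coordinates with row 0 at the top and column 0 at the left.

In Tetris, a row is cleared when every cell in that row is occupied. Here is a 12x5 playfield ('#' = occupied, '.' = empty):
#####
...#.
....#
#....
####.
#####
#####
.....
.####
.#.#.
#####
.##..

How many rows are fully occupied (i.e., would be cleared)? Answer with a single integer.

Check each row:
  row 0: 0 empty cells -> FULL (clear)
  row 1: 4 empty cells -> not full
  row 2: 4 empty cells -> not full
  row 3: 4 empty cells -> not full
  row 4: 1 empty cell -> not full
  row 5: 0 empty cells -> FULL (clear)
  row 6: 0 empty cells -> FULL (clear)
  row 7: 5 empty cells -> not full
  row 8: 1 empty cell -> not full
  row 9: 3 empty cells -> not full
  row 10: 0 empty cells -> FULL (clear)
  row 11: 3 empty cells -> not full
Total rows cleared: 4

Answer: 4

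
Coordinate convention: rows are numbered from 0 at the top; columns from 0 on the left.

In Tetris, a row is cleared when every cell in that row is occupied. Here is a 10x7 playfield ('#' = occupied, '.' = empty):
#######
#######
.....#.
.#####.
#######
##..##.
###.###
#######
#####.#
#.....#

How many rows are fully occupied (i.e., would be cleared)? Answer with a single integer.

Check each row:
  row 0: 0 empty cells -> FULL (clear)
  row 1: 0 empty cells -> FULL (clear)
  row 2: 6 empty cells -> not full
  row 3: 2 empty cells -> not full
  row 4: 0 empty cells -> FULL (clear)
  row 5: 3 empty cells -> not full
  row 6: 1 empty cell -> not full
  row 7: 0 empty cells -> FULL (clear)
  row 8: 1 empty cell -> not full
  row 9: 5 empty cells -> not full
Total rows cleared: 4

Answer: 4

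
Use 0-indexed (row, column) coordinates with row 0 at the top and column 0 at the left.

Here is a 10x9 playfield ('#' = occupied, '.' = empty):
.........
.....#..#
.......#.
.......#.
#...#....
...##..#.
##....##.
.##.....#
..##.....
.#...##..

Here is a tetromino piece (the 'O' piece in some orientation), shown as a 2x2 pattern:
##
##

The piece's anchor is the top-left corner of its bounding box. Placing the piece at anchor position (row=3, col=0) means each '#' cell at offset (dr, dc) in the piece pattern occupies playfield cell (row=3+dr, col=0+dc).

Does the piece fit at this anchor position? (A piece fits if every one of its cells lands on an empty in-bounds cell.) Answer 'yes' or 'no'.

Answer: no

Derivation:
Check each piece cell at anchor (3, 0):
  offset (0,0) -> (3,0): empty -> OK
  offset (0,1) -> (3,1): empty -> OK
  offset (1,0) -> (4,0): occupied ('#') -> FAIL
  offset (1,1) -> (4,1): empty -> OK
All cells valid: no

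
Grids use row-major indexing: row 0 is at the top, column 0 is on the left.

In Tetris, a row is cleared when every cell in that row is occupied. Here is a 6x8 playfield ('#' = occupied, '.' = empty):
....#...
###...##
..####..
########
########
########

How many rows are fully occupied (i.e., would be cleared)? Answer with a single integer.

Check each row:
  row 0: 7 empty cells -> not full
  row 1: 3 empty cells -> not full
  row 2: 4 empty cells -> not full
  row 3: 0 empty cells -> FULL (clear)
  row 4: 0 empty cells -> FULL (clear)
  row 5: 0 empty cells -> FULL (clear)
Total rows cleared: 3

Answer: 3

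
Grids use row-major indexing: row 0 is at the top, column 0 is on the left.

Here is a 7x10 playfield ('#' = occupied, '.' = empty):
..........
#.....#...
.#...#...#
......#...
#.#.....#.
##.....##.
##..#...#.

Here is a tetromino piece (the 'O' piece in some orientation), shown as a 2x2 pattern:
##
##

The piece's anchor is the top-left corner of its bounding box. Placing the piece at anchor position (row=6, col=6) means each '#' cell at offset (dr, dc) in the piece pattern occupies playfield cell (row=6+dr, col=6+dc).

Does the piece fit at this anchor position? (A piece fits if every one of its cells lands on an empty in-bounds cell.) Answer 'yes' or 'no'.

Check each piece cell at anchor (6, 6):
  offset (0,0) -> (6,6): empty -> OK
  offset (0,1) -> (6,7): empty -> OK
  offset (1,0) -> (7,6): out of bounds -> FAIL
  offset (1,1) -> (7,7): out of bounds -> FAIL
All cells valid: no

Answer: no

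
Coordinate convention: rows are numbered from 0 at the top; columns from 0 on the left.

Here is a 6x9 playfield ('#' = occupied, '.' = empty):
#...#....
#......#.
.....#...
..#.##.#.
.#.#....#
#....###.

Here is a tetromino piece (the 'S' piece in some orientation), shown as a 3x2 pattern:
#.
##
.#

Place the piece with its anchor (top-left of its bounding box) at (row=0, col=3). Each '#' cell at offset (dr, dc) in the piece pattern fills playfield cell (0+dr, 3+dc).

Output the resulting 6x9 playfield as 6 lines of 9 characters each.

Answer: #..##....
#..##..#.
....##...
..#.##.#.
.#.#....#
#....###.

Derivation:
Fill (0+0,3+0) = (0,3)
Fill (0+1,3+0) = (1,3)
Fill (0+1,3+1) = (1,4)
Fill (0+2,3+1) = (2,4)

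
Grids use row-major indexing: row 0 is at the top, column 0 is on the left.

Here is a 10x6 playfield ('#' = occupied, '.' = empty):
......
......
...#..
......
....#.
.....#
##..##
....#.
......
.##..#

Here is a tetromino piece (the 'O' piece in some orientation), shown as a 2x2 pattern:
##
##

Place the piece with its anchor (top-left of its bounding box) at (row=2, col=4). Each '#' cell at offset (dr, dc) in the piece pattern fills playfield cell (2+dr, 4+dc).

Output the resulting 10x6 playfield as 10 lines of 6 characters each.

Answer: ......
......
...###
....##
....#.
.....#
##..##
....#.
......
.##..#

Derivation:
Fill (2+0,4+0) = (2,4)
Fill (2+0,4+1) = (2,5)
Fill (2+1,4+0) = (3,4)
Fill (2+1,4+1) = (3,5)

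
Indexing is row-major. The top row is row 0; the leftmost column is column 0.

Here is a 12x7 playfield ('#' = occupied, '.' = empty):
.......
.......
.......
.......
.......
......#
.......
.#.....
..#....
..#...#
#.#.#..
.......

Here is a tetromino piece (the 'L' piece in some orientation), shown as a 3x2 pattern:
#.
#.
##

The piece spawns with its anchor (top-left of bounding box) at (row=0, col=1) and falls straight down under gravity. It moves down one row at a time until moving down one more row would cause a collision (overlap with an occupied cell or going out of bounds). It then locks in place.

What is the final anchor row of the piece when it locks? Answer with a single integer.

Spawn at (row=0, col=1). Try each row:
  row 0: fits
  row 1: fits
  row 2: fits
  row 3: fits
  row 4: fits
  row 5: blocked -> lock at row 4

Answer: 4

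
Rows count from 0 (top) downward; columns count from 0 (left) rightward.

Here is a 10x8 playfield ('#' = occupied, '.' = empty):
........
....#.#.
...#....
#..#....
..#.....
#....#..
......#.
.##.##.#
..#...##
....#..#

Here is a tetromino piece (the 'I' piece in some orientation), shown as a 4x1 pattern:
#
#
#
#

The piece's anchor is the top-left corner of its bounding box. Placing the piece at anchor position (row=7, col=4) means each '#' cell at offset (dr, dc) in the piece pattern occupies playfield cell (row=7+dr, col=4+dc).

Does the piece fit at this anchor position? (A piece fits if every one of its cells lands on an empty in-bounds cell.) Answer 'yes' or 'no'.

Answer: no

Derivation:
Check each piece cell at anchor (7, 4):
  offset (0,0) -> (7,4): occupied ('#') -> FAIL
  offset (1,0) -> (8,4): empty -> OK
  offset (2,0) -> (9,4): occupied ('#') -> FAIL
  offset (3,0) -> (10,4): out of bounds -> FAIL
All cells valid: no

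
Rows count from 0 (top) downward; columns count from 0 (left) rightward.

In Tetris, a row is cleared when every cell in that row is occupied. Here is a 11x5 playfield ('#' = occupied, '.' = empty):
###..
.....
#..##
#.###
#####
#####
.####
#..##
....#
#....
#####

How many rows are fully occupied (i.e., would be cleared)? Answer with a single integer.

Check each row:
  row 0: 2 empty cells -> not full
  row 1: 5 empty cells -> not full
  row 2: 2 empty cells -> not full
  row 3: 1 empty cell -> not full
  row 4: 0 empty cells -> FULL (clear)
  row 5: 0 empty cells -> FULL (clear)
  row 6: 1 empty cell -> not full
  row 7: 2 empty cells -> not full
  row 8: 4 empty cells -> not full
  row 9: 4 empty cells -> not full
  row 10: 0 empty cells -> FULL (clear)
Total rows cleared: 3

Answer: 3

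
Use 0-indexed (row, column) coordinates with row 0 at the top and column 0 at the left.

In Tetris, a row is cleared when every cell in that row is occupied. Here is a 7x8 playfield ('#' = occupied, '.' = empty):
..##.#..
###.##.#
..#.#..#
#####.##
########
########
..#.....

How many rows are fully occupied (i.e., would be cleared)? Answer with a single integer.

Check each row:
  row 0: 5 empty cells -> not full
  row 1: 2 empty cells -> not full
  row 2: 5 empty cells -> not full
  row 3: 1 empty cell -> not full
  row 4: 0 empty cells -> FULL (clear)
  row 5: 0 empty cells -> FULL (clear)
  row 6: 7 empty cells -> not full
Total rows cleared: 2

Answer: 2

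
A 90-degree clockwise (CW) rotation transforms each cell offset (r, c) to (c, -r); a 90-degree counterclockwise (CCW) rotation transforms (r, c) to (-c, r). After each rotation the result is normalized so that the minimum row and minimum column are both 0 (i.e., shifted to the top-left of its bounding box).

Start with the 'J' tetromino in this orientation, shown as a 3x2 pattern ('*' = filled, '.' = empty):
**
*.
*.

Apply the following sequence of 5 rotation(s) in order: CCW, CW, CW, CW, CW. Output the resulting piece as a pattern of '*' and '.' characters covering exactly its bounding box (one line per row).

Start:
**
*.
*.
After rotation 1 (CCW):
*..
***
After rotation 2 (CW):
**
*.
*.
After rotation 3 (CW):
***
..*
After rotation 4 (CW):
.*
.*
**
After rotation 5 (CW):
*..
***

Answer: *..
***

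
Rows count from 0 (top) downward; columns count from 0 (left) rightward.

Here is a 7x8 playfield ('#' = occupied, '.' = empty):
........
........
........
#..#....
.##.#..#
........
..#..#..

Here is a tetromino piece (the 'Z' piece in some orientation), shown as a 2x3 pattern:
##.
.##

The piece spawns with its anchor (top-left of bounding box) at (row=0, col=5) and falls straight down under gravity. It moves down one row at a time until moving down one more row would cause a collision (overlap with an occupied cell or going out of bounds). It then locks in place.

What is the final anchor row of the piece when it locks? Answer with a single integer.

Answer: 2

Derivation:
Spawn at (row=0, col=5). Try each row:
  row 0: fits
  row 1: fits
  row 2: fits
  row 3: blocked -> lock at row 2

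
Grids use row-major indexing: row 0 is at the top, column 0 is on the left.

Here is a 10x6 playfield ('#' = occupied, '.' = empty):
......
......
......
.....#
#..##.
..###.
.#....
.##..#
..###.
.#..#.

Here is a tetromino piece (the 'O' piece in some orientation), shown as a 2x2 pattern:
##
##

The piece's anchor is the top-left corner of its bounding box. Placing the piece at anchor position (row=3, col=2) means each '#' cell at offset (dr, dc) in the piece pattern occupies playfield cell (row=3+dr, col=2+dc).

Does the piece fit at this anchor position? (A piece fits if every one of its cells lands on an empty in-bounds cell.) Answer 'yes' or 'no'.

Check each piece cell at anchor (3, 2):
  offset (0,0) -> (3,2): empty -> OK
  offset (0,1) -> (3,3): empty -> OK
  offset (1,0) -> (4,2): empty -> OK
  offset (1,1) -> (4,3): occupied ('#') -> FAIL
All cells valid: no

Answer: no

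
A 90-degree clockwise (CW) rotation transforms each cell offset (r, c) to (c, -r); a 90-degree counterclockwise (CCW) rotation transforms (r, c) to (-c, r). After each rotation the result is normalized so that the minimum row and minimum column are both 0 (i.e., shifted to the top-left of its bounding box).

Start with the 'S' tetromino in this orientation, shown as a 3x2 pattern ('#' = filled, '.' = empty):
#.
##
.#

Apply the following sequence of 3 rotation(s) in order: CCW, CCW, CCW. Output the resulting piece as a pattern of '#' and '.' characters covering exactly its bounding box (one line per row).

Answer: .##
##.

Derivation:
Start:
#.
##
.#
After rotation 1 (CCW):
.##
##.
After rotation 2 (CCW):
#.
##
.#
After rotation 3 (CCW):
.##
##.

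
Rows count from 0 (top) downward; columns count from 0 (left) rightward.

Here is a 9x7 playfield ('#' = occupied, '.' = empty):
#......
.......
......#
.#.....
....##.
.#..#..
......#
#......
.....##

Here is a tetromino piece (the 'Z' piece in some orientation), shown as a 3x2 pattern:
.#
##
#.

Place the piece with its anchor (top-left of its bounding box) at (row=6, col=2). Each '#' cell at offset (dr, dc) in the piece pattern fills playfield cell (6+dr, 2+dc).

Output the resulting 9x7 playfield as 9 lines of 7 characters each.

Answer: #......
.......
......#
.#.....
....##.
.#..#..
...#..#
#.##...
..#..##

Derivation:
Fill (6+0,2+1) = (6,3)
Fill (6+1,2+0) = (7,2)
Fill (6+1,2+1) = (7,3)
Fill (6+2,2+0) = (8,2)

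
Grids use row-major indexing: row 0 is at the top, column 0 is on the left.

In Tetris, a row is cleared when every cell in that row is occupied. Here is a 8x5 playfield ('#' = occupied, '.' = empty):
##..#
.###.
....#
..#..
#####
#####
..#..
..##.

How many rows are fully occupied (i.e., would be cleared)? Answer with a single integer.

Check each row:
  row 0: 2 empty cells -> not full
  row 1: 2 empty cells -> not full
  row 2: 4 empty cells -> not full
  row 3: 4 empty cells -> not full
  row 4: 0 empty cells -> FULL (clear)
  row 5: 0 empty cells -> FULL (clear)
  row 6: 4 empty cells -> not full
  row 7: 3 empty cells -> not full
Total rows cleared: 2

Answer: 2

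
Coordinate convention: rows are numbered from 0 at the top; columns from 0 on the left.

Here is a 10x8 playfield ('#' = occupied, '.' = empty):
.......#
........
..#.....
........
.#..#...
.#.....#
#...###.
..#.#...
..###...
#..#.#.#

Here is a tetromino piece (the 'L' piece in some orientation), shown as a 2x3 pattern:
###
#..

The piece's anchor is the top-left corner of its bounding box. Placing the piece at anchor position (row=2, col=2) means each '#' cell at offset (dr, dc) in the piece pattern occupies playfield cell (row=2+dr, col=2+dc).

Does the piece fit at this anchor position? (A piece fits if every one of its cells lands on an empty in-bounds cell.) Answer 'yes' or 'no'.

Answer: no

Derivation:
Check each piece cell at anchor (2, 2):
  offset (0,0) -> (2,2): occupied ('#') -> FAIL
  offset (0,1) -> (2,3): empty -> OK
  offset (0,2) -> (2,4): empty -> OK
  offset (1,0) -> (3,2): empty -> OK
All cells valid: no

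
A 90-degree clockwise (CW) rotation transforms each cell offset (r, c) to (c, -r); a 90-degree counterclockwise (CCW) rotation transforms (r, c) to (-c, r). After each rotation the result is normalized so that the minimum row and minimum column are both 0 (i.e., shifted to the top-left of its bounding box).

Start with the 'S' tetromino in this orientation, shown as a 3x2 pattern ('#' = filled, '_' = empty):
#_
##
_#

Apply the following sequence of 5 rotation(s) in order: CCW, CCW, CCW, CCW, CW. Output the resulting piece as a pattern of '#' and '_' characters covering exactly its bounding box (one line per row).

Answer: _##
##_

Derivation:
Start:
#_
##
_#
After rotation 1 (CCW):
_##
##_
After rotation 2 (CCW):
#_
##
_#
After rotation 3 (CCW):
_##
##_
After rotation 4 (CCW):
#_
##
_#
After rotation 5 (CW):
_##
##_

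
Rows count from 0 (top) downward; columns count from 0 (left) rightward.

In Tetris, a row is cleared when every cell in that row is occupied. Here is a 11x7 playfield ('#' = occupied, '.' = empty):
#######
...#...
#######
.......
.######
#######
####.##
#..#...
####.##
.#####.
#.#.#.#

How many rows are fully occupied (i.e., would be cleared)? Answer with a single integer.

Answer: 3

Derivation:
Check each row:
  row 0: 0 empty cells -> FULL (clear)
  row 1: 6 empty cells -> not full
  row 2: 0 empty cells -> FULL (clear)
  row 3: 7 empty cells -> not full
  row 4: 1 empty cell -> not full
  row 5: 0 empty cells -> FULL (clear)
  row 6: 1 empty cell -> not full
  row 7: 5 empty cells -> not full
  row 8: 1 empty cell -> not full
  row 9: 2 empty cells -> not full
  row 10: 3 empty cells -> not full
Total rows cleared: 3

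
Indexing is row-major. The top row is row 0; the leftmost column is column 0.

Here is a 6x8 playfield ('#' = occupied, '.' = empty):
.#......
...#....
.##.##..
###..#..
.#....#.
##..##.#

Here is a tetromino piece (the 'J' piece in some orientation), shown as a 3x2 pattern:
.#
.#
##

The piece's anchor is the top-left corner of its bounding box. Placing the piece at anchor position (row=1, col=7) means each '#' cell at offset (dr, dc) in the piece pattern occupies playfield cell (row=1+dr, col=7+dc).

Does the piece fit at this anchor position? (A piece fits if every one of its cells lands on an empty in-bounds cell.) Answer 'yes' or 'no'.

Check each piece cell at anchor (1, 7):
  offset (0,1) -> (1,8): out of bounds -> FAIL
  offset (1,1) -> (2,8): out of bounds -> FAIL
  offset (2,0) -> (3,7): empty -> OK
  offset (2,1) -> (3,8): out of bounds -> FAIL
All cells valid: no

Answer: no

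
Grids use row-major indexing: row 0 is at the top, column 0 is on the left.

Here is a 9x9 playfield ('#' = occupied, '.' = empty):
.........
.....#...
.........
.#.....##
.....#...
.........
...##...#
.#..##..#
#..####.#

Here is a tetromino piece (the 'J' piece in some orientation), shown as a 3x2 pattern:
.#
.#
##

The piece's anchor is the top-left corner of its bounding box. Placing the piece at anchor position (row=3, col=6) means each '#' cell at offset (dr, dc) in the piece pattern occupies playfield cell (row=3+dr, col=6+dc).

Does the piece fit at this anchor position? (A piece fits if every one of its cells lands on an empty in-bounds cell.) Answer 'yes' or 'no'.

Answer: no

Derivation:
Check each piece cell at anchor (3, 6):
  offset (0,1) -> (3,7): occupied ('#') -> FAIL
  offset (1,1) -> (4,7): empty -> OK
  offset (2,0) -> (5,6): empty -> OK
  offset (2,1) -> (5,7): empty -> OK
All cells valid: no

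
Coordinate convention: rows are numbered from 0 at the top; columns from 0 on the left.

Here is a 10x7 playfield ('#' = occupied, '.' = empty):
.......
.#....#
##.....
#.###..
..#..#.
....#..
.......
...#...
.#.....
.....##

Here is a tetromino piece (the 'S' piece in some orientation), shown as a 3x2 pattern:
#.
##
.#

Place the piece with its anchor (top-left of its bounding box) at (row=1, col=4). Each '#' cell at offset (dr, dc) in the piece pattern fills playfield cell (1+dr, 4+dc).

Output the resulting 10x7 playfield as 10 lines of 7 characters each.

Answer: .......
.#..#.#
##..##.
#.####.
..#..#.
....#..
.......
...#...
.#.....
.....##

Derivation:
Fill (1+0,4+0) = (1,4)
Fill (1+1,4+0) = (2,4)
Fill (1+1,4+1) = (2,5)
Fill (1+2,4+1) = (3,5)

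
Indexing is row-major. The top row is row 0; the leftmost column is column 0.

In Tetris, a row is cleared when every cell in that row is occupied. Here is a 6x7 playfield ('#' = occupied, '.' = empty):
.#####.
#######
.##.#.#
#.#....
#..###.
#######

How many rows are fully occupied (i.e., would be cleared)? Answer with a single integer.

Answer: 2

Derivation:
Check each row:
  row 0: 2 empty cells -> not full
  row 1: 0 empty cells -> FULL (clear)
  row 2: 3 empty cells -> not full
  row 3: 5 empty cells -> not full
  row 4: 3 empty cells -> not full
  row 5: 0 empty cells -> FULL (clear)
Total rows cleared: 2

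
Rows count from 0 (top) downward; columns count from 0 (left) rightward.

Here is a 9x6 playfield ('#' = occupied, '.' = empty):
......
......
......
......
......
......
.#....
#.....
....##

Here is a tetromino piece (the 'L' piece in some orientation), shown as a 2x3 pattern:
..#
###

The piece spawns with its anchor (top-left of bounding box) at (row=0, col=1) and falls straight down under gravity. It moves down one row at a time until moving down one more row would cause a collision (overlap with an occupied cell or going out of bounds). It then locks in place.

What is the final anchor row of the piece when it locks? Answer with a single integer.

Spawn at (row=0, col=1). Try each row:
  row 0: fits
  row 1: fits
  row 2: fits
  row 3: fits
  row 4: fits
  row 5: blocked -> lock at row 4

Answer: 4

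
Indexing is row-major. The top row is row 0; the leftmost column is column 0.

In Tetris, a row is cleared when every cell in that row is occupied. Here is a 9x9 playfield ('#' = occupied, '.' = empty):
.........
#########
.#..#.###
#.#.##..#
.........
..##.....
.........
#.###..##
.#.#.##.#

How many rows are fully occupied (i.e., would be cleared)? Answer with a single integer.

Answer: 1

Derivation:
Check each row:
  row 0: 9 empty cells -> not full
  row 1: 0 empty cells -> FULL (clear)
  row 2: 4 empty cells -> not full
  row 3: 4 empty cells -> not full
  row 4: 9 empty cells -> not full
  row 5: 7 empty cells -> not full
  row 6: 9 empty cells -> not full
  row 7: 3 empty cells -> not full
  row 8: 4 empty cells -> not full
Total rows cleared: 1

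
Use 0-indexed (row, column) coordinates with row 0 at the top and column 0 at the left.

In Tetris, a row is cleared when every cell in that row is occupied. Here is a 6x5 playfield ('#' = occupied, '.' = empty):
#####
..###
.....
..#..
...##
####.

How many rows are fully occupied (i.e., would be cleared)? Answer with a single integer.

Answer: 1

Derivation:
Check each row:
  row 0: 0 empty cells -> FULL (clear)
  row 1: 2 empty cells -> not full
  row 2: 5 empty cells -> not full
  row 3: 4 empty cells -> not full
  row 4: 3 empty cells -> not full
  row 5: 1 empty cell -> not full
Total rows cleared: 1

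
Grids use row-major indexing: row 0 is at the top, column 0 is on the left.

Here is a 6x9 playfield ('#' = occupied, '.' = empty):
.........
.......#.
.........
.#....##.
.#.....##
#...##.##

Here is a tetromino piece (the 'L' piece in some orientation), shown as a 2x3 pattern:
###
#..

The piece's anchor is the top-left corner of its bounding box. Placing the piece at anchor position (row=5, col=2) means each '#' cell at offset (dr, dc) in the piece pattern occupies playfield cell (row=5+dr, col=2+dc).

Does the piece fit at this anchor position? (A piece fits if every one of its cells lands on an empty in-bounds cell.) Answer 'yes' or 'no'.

Answer: no

Derivation:
Check each piece cell at anchor (5, 2):
  offset (0,0) -> (5,2): empty -> OK
  offset (0,1) -> (5,3): empty -> OK
  offset (0,2) -> (5,4): occupied ('#') -> FAIL
  offset (1,0) -> (6,2): out of bounds -> FAIL
All cells valid: no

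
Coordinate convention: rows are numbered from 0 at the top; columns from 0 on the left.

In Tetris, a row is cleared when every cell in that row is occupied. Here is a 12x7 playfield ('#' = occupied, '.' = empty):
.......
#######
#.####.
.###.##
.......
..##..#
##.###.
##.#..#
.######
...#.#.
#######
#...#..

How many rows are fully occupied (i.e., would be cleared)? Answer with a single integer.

Answer: 2

Derivation:
Check each row:
  row 0: 7 empty cells -> not full
  row 1: 0 empty cells -> FULL (clear)
  row 2: 2 empty cells -> not full
  row 3: 2 empty cells -> not full
  row 4: 7 empty cells -> not full
  row 5: 4 empty cells -> not full
  row 6: 2 empty cells -> not full
  row 7: 3 empty cells -> not full
  row 8: 1 empty cell -> not full
  row 9: 5 empty cells -> not full
  row 10: 0 empty cells -> FULL (clear)
  row 11: 5 empty cells -> not full
Total rows cleared: 2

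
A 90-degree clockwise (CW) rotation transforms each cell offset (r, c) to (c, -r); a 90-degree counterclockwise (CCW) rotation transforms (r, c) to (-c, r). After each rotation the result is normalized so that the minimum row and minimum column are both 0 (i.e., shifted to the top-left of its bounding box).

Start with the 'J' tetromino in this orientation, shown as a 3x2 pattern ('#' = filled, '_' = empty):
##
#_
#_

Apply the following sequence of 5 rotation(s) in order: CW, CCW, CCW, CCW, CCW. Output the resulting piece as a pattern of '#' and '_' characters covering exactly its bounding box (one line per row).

Start:
##
#_
#_
After rotation 1 (CW):
###
__#
After rotation 2 (CCW):
##
#_
#_
After rotation 3 (CCW):
#__
###
After rotation 4 (CCW):
_#
_#
##
After rotation 5 (CCW):
###
__#

Answer: ###
__#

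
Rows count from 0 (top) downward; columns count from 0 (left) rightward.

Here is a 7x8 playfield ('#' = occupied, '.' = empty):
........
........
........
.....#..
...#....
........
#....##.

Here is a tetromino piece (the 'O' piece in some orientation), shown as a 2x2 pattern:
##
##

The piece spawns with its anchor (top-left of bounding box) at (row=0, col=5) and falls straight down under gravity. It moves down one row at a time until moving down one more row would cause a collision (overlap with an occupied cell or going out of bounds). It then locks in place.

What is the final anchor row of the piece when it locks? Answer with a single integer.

Spawn at (row=0, col=5). Try each row:
  row 0: fits
  row 1: fits
  row 2: blocked -> lock at row 1

Answer: 1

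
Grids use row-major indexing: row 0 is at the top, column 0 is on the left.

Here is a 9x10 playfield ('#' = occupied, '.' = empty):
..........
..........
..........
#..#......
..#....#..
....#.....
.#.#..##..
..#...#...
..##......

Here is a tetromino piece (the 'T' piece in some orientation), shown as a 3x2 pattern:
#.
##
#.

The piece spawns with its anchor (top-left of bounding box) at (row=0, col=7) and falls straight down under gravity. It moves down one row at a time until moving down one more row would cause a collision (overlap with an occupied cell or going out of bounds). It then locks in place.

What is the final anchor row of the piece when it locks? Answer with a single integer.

Spawn at (row=0, col=7). Try each row:
  row 0: fits
  row 1: fits
  row 2: blocked -> lock at row 1

Answer: 1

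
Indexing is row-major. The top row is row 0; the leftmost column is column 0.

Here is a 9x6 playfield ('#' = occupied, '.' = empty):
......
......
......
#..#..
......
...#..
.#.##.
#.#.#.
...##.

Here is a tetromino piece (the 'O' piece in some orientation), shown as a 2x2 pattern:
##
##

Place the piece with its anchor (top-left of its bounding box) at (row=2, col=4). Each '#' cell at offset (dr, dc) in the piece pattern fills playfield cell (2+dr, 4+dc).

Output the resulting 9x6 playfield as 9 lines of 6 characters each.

Answer: ......
......
....##
#..###
......
...#..
.#.##.
#.#.#.
...##.

Derivation:
Fill (2+0,4+0) = (2,4)
Fill (2+0,4+1) = (2,5)
Fill (2+1,4+0) = (3,4)
Fill (2+1,4+1) = (3,5)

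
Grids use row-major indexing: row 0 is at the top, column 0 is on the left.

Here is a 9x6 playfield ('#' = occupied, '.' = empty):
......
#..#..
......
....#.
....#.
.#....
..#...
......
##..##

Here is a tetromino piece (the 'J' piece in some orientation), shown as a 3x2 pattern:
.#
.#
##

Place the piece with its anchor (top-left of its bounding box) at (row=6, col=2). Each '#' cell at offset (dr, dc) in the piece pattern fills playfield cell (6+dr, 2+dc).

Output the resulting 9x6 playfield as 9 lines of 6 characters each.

Fill (6+0,2+1) = (6,3)
Fill (6+1,2+1) = (7,3)
Fill (6+2,2+0) = (8,2)
Fill (6+2,2+1) = (8,3)

Answer: ......
#..#..
......
....#.
....#.
.#....
..##..
...#..
######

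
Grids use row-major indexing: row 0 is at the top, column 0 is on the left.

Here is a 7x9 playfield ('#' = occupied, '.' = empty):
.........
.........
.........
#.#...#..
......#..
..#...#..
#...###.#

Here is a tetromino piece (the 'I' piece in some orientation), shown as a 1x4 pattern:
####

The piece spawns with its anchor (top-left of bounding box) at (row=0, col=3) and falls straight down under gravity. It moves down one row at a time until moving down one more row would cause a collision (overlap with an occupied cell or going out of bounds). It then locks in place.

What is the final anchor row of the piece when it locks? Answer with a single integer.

Spawn at (row=0, col=3). Try each row:
  row 0: fits
  row 1: fits
  row 2: fits
  row 3: blocked -> lock at row 2

Answer: 2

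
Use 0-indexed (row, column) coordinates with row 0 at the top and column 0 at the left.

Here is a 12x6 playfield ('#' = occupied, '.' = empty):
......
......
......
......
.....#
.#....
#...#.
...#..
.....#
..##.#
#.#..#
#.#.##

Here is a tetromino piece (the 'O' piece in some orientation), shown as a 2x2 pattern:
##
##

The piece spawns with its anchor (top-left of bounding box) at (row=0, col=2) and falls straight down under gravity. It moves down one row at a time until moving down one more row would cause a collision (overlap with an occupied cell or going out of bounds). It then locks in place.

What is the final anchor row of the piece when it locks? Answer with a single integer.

Spawn at (row=0, col=2). Try each row:
  row 0: fits
  row 1: fits
  row 2: fits
  row 3: fits
  row 4: fits
  row 5: fits
  row 6: blocked -> lock at row 5

Answer: 5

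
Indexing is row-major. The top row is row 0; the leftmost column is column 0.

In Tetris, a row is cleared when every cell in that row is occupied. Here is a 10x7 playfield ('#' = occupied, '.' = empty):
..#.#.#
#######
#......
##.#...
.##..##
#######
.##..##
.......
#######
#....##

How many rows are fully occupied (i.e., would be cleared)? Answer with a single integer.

Check each row:
  row 0: 4 empty cells -> not full
  row 1: 0 empty cells -> FULL (clear)
  row 2: 6 empty cells -> not full
  row 3: 4 empty cells -> not full
  row 4: 3 empty cells -> not full
  row 5: 0 empty cells -> FULL (clear)
  row 6: 3 empty cells -> not full
  row 7: 7 empty cells -> not full
  row 8: 0 empty cells -> FULL (clear)
  row 9: 4 empty cells -> not full
Total rows cleared: 3

Answer: 3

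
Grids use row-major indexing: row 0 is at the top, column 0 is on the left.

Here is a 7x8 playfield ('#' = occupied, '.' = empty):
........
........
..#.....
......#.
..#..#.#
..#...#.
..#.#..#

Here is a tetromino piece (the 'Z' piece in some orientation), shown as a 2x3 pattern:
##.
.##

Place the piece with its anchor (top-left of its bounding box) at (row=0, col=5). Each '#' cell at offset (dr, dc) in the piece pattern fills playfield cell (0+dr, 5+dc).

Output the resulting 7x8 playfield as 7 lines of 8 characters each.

Fill (0+0,5+0) = (0,5)
Fill (0+0,5+1) = (0,6)
Fill (0+1,5+1) = (1,6)
Fill (0+1,5+2) = (1,7)

Answer: .....##.
......##
..#.....
......#.
..#..#.#
..#...#.
..#.#..#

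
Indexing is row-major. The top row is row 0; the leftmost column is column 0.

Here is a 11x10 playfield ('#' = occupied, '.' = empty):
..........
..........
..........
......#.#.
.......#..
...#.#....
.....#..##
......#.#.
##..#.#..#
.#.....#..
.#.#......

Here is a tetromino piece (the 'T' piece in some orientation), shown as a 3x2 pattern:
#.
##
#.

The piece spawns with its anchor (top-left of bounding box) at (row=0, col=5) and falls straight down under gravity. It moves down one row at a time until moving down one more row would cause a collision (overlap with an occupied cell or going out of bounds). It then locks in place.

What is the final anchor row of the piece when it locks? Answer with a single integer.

Answer: 1

Derivation:
Spawn at (row=0, col=5). Try each row:
  row 0: fits
  row 1: fits
  row 2: blocked -> lock at row 1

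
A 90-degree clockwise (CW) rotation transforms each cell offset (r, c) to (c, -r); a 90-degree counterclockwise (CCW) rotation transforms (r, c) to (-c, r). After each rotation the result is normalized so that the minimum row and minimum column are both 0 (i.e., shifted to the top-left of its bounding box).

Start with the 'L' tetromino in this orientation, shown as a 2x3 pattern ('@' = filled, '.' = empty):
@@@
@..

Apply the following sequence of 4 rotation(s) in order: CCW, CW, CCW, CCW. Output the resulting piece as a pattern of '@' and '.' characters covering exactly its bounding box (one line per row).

Answer: ..@
@@@

Derivation:
Start:
@@@
@..
After rotation 1 (CCW):
@.
@.
@@
After rotation 2 (CW):
@@@
@..
After rotation 3 (CCW):
@.
@.
@@
After rotation 4 (CCW):
..@
@@@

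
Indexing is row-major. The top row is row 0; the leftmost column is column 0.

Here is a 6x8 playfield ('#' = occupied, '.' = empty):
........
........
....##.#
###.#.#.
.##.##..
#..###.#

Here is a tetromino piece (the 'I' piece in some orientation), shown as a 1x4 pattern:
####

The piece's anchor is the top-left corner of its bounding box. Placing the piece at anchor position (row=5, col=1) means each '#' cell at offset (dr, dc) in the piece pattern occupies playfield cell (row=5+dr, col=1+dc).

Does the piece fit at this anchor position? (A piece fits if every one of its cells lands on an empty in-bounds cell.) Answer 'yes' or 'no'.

Check each piece cell at anchor (5, 1):
  offset (0,0) -> (5,1): empty -> OK
  offset (0,1) -> (5,2): empty -> OK
  offset (0,2) -> (5,3): occupied ('#') -> FAIL
  offset (0,3) -> (5,4): occupied ('#') -> FAIL
All cells valid: no

Answer: no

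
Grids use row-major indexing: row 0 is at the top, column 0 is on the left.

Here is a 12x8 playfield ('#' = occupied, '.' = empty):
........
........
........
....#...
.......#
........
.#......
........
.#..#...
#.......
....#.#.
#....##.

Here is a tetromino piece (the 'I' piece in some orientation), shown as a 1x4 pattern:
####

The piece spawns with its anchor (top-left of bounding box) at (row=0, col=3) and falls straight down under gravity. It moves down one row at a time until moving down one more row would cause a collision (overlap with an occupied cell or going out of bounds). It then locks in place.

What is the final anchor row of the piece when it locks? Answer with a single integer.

Answer: 2

Derivation:
Spawn at (row=0, col=3). Try each row:
  row 0: fits
  row 1: fits
  row 2: fits
  row 3: blocked -> lock at row 2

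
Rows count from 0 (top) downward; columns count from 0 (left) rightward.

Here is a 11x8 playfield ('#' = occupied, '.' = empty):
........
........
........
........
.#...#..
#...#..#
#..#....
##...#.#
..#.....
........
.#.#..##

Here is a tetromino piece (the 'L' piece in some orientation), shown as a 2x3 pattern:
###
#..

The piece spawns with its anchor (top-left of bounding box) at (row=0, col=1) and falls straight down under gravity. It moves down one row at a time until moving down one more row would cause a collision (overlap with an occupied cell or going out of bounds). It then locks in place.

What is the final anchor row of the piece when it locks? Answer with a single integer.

Spawn at (row=0, col=1). Try each row:
  row 0: fits
  row 1: fits
  row 2: fits
  row 3: blocked -> lock at row 2

Answer: 2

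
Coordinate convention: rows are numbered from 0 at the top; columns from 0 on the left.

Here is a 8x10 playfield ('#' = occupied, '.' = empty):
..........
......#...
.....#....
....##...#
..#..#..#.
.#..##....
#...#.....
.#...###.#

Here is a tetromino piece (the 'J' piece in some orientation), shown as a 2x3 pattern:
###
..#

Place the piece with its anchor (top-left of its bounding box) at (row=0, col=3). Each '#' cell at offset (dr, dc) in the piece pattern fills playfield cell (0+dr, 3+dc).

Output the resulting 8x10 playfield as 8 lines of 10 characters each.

Answer: ...###....
.....##...
.....#....
....##...#
..#..#..#.
.#..##....
#...#.....
.#...###.#

Derivation:
Fill (0+0,3+0) = (0,3)
Fill (0+0,3+1) = (0,4)
Fill (0+0,3+2) = (0,5)
Fill (0+1,3+2) = (1,5)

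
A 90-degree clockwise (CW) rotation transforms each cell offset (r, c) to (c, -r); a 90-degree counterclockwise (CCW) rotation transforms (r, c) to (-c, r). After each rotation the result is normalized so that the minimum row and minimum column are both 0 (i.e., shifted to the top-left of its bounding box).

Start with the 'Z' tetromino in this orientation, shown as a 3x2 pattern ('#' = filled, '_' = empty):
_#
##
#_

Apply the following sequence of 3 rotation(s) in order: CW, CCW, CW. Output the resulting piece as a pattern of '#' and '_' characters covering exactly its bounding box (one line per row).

Answer: ##_
_##

Derivation:
Start:
_#
##
#_
After rotation 1 (CW):
##_
_##
After rotation 2 (CCW):
_#
##
#_
After rotation 3 (CW):
##_
_##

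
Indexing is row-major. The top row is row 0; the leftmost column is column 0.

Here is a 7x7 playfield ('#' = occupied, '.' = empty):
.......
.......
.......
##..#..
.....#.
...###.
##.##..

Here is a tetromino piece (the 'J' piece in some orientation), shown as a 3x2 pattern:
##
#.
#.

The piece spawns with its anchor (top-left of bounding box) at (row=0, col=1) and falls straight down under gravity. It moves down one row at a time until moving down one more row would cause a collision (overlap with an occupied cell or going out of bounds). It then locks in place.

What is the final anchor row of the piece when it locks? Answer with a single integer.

Answer: 0

Derivation:
Spawn at (row=0, col=1). Try each row:
  row 0: fits
  row 1: blocked -> lock at row 0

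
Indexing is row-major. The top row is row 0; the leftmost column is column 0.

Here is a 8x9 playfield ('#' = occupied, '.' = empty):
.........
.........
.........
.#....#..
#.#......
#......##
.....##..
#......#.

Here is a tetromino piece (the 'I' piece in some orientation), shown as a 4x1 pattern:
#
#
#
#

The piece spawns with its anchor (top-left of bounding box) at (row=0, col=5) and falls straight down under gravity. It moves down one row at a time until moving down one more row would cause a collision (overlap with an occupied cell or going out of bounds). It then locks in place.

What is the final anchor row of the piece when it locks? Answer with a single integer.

Answer: 2

Derivation:
Spawn at (row=0, col=5). Try each row:
  row 0: fits
  row 1: fits
  row 2: fits
  row 3: blocked -> lock at row 2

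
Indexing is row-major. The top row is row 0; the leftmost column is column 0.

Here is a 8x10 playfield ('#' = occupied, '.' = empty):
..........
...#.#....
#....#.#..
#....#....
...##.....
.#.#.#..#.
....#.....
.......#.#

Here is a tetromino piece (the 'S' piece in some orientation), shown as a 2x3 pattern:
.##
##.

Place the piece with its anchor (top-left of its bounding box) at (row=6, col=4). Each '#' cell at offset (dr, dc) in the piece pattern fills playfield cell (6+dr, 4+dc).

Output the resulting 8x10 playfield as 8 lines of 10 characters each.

Answer: ..........
...#.#....
#....#.#..
#....#....
...##.....
.#.#.#..#.
....###...
....##.#.#

Derivation:
Fill (6+0,4+1) = (6,5)
Fill (6+0,4+2) = (6,6)
Fill (6+1,4+0) = (7,4)
Fill (6+1,4+1) = (7,5)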